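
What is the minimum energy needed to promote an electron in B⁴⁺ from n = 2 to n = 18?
83.985802 eV

The energy levels of a hydrogen-like atom are E_n = -13.6057 Z² eV / n².

Energy at n = 2: E_2 = -13.6057 × 5² / 2² = -85.035625000 eV
Energy at n = 18: E_18 = -13.6057 × 5² / 18² = -1.049822531 eV

The excitation energy is the difference:
ΔE = E_18 - E_2
ΔE = -1.049822531 - (-85.035625000)
ΔE = 83.985802 eV

Since this is positive, energy must be absorbed (photon absorption).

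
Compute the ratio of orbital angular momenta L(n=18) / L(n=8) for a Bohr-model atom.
2.250

In the Bohr model, L_n = nℏ, so the ratio is purely the ratio of quantum numbers:

L_18/L_8 = 18ℏ / 8ℏ = 18/8 = 2.250

The angular momentum scales linearly with n.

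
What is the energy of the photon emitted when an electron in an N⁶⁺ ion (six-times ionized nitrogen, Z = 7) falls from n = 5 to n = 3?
47.40831 eV

The energy levels are E_n = -13.6057 Z² eV / n².

Energy at n = 5: E_5 = -13.6057 × 7² / 5² = -26.66717200 eV
Energy at n = 3: E_3 = -13.6057 × 7² / 3² = -74.07547778 eV

For emission (electron falling to lower state), the photon energy is:
E_photon = E_5 - E_3 = |-26.66717200 - (-74.07547778)|
E_photon = 47.40831 eV

This energy is carried away by the emitted photon.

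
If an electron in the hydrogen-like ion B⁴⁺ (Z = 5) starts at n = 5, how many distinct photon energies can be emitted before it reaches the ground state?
10

The electron can occupy levels n = 1, 2, ..., 5 during de-excitation — that is m = 5 - 1 + 1 = 5 distinct levels.

The number of distinct spectral lines equals the number of ways to choose 2 of these m levels (each pair gives one possible emission transition):

Number of lines = m(m-1)/2 = 5×4/2 = 10

These correspond to all possible transitions between the 5 levels:
5 → 4, 5 → 3, 5 → 2, 5 → 1, 4 → 3, 4 → 2, 4 → 1, 3 → 2...

Each transition produces a photon with a unique energy (and thus wavelength). This count does not depend on Z.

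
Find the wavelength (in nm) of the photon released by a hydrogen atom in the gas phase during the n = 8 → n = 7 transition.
19051.52 nm

First, find the transition energy using E_n = -13.6057 / n² eV:
E_8 = -13.6057 / 8² = -0.2125890625 eV
E_7 = -13.6057 / 7² = -0.2776673469 eV

Photon energy: |ΔE| = |E_7 - E_8| = 0.0650782844 eV

Convert to wavelength using E = hc/λ with hc = 1239.84 eV·nm:
λ = hc/E = 1239.84 eV·nm / 0.0650782844 eV
λ = 19051.52 nm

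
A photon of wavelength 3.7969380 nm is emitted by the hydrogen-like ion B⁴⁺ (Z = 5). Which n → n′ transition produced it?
n = 5 → n = 1

First, find the photon energy from the wavelength (hc = 1239.84 eV·nm):
E = hc/λ = 1239.84 eV·nm / 3.7969380 nm = 326.53680 eV

The energy levels of B⁴⁺ satisfy E_n = -13.6057 × 5² / n² eV, so an emission n_i → n_f releases
ΔE = 13.6057 × 5² × (1/n_f² − 1/n_i²) eV.

Setting ΔE equal to the photon energy:
1/n_f² − 1/n_i² = 326.53680 / (13.6057 × 5²) = 0.96000000

Since 1/n_i² must be positive, we need 1/n_f² > 0.96000000, i.e. n_f ≤ 1. For each allowed n_f, solve n_i = (1/n_f² − 0.96000000)^(−1/2) and check whether it is a whole number:
  n_f = 1: 1/n_i² = 1.00000000 − 0.96000000 = 0.04000000 → n_i = 5.000  → integer, n_i = 5 ✓

Only n_f = 1 gives an integer upper level, n_i = 5.

The transition is from n = 5 to n = 1 (emission).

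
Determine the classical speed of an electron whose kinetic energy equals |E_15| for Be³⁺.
5.83e+05 m/s (or 0.194594% of c)

The binding energy at n = 15 for Be³⁺ is:
E_15 = -13.6057 × 4²/15² = -0.96751644 eV
|E_15| = 0.96751644 eV

Convert to Joules:
KE = 0.96751644 eV × (1.602177 × 10⁻¹⁹ J/eV) = 1.5501e-19 J

Using KE = ½mv²:
v = √(2·KE/m_e)
v = √(2 × 1.5501e-19 J / 9.10938 × 10⁻³¹ kg)
v = 5.83e+05 m/s

This is approximately 0.194594% the speed of light.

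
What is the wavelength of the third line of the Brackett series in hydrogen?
2164.94504 nm

The lines of a series are numbered from the longest wavelength (smallest ΔE) outward; the third line is the transition from n = n_f + 3 to n_f.
The Brackett series has all transitions ending at n_f = 4.

For H, the third line (γ-line) is the jump from n = 7 to n = 4:
E_7 = -13.6057 / 7² = -0.27766734694 eV
E_4 = -13.6057 / 4² = -0.85035625000 eV
ΔE = E_7 - E_4 = 0.57268890306 eV

λ = hc/E = 1239.84 eV·nm / 0.57268890306 eV
λ = 2164.94504 nm

This is the γ-line of the Brackett series in H.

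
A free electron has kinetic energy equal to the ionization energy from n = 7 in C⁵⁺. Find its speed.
1.8752e+06 m/s (or 0.6255% of c)

The binding energy at n = 7 for C⁵⁺ is:
E_7 = -13.6057 × 6²/7² = -9.9960245 eV
|E_7| = 9.9960245 eV

Convert to Joules:
KE = 9.9960245 eV × (1.602177 × 10⁻¹⁹ J/eV) = 1.601540e-18 J

Using KE = ½mv²:
v = √(2·KE/m_e)
v = √(2 × 1.601540e-18 J / 9.10938 × 10⁻³¹ kg)
v = 1.8752e+06 m/s

This is approximately 0.6255% the speed of light.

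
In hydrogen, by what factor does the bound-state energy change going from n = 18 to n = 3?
36.000000

Using E_n = -13.6057 Z² / n² eV with Z = 1:

E_3 = -13.6057 / 3² = -13.6057 / 9 = -1.511744444444 eV
E_18 = -13.6057 / 18² = -13.6057 / 324 = -0.041992901235 eV

The ratio is:
E_3/E_18 = (-1.511744444444) / (-0.041992901235)
E_3/E_18 = (-13.6057/9) / (-13.6057/324)
E_3/E_18 = 324/9
E_3/E_18 = 36.000000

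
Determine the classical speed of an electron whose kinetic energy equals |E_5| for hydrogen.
4.37539e+05 m/s (or 0.14595% of c)

The binding energy at n = 5 for hydrogen is:
E_5 = -13.6057/5² = -0.544228000 eV
|E_5| = 0.544228000 eV

Convert to Joules:
KE = 0.544228000 eV × (1.602177 × 10⁻¹⁹ J/eV) = 8.7194958e-20 J

Using KE = ½mv²:
v = √(2·KE/m_e)
v = √(2 × 8.7194958e-20 J / 9.10938 × 10⁻³¹ kg)
v = 4.37539e+05 m/s

This is approximately 0.14595% the speed of light.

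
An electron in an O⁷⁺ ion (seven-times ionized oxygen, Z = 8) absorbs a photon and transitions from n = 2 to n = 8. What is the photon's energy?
204.085500 eV

The energy levels of a hydrogen-like atom are E_n = -13.6057 Z² eV / n².

Energy at n = 2: E_2 = -13.6057 × 8² / 2² = -217.691200000 eV
Energy at n = 8: E_8 = -13.6057 × 8² / 8² = -13.605700000 eV

The excitation energy is the difference:
ΔE = E_8 - E_2
ΔE = -13.605700000 - (-217.691200000)
ΔE = 204.085500 eV

Since this is positive, energy must be absorbed (photon absorption).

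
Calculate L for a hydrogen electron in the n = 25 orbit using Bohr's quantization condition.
2.636e-33 J·s (or 25ℏ)

In the Bohr model, angular momentum is quantized:
L = nℏ

where ℏ = h/(2π) = 1.05457e-34 J·s

For n = 25:
L = 25 × 1.05457e-34 J·s
L = 2.636e-33 J·s

This can also be written as L = 25ℏ.
The angular momentum is an integer multiple of the reduced Planck constant.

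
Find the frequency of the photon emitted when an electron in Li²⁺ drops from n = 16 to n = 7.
4.8860e+14 Hz

First, find the transition energy:
E_16 = -13.6057 × 3² / 16² = -0.4783254 eV
E_7 = -13.6057 × 3² / 7² = -2.4990061 eV
|ΔE| = |E_7 - E_16| = 2.0206807 eV

Convert to Joules: E = 2.0206807 eV × (1.602177 × 10⁻¹⁹ J/eV) = 3.237488e-19 J

Using E = hf:
f = E/h = 3.237488e-19 J / (6.62607 × 10⁻³⁴ J·s)
f = 4.8860e+14 Hz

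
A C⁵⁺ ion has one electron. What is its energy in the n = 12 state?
-3.40143 eV

For hydrogen-like ions, the energy levels scale with Z²:
E_n = -13.6057 Z² / n² eV

For C⁵⁺ (Z = 6) at n = 12:
E_12 = -13.6057 × 6² / 12²
E_12 = -13.6057 × 36 / 144
E_12 = -489.8052 / 144
E_12 = -3.40143 eV

The energy is 36 times more negative than hydrogen at the same n due to the stronger nuclear charge.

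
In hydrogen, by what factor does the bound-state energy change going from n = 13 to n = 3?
18.778

Using E_n = -13.6057 Z² / n² eV with Z = 1:

E_3 = -13.6057 / 3² = -13.6057 / 9 = -1.511744444 eV
E_13 = -13.6057 / 13² = -13.6057 / 169 = -0.080507101 eV

The ratio is:
E_3/E_13 = (-1.511744444) / (-0.080507101)
E_3/E_13 = (-13.6057/9) / (-13.6057/169)
E_3/E_13 = 169/9
E_3/E_13 = 18.778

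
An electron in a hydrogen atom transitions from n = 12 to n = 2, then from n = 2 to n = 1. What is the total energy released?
13.511 eV

The energy levels of hydrogen are E_n = -13.6057 / n² eV.

First transition (12 → 2):
ΔE₁ = |E_2 - E_12|
ΔE₁ = |-3.401425000 - (-0.094484028)| = 3.306941 eV

Second transition (2 → 1):
ΔE₂ = |E_1 - E_2|
ΔE₂ = |-13.605700000 - (-3.401425000)| = 10.204275 eV

Total energy released:
E_total = ΔE₁ + ΔE₂ = 3.306941 + 10.204275 = 13.511 eV

Note: This equals the direct transition 12 → 1: 13.511 eV ✓
Energy is conserved regardless of the path taken.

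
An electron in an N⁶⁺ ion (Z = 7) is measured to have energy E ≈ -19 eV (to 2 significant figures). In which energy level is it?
n = 6

The exact energy levels follow E_n = -13.6057 Z² / n² eV with Z = 7.

The measured value (-19 eV) is reported to only 2 significant figures, so we must test candidate n values and see which one matches to that precision.

Candidate energies:
  n = 4:  E = -13.6057 × 7² / 4² = -41.66746 eV
  n = 5:  E = -13.6057 × 7² / 5² = -26.66717 eV
  n = 6:  E = -13.6057 × 7² / 6² = -18.51887 eV  ← matches
  n = 7:  E = -13.6057 × 7² / 7² = -13.60570 eV
  n = 8:  E = -13.6057 × 7² / 8² = -10.41686 eV

Checking against the measurement of -19 eV (2 sig figs), only n = 6 agrees:
E_6 = -18.51887 eV, which rounds to -19 eV ✓

Therefore n = 6.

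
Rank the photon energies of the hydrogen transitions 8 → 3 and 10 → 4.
8 → 3

Calculate the energy for each transition:

Transition 8 → 3:
ΔE₁ = |E_3 - E_8| = |-13.6057/3² - (-13.6057/8²)|
ΔE₁ = |-1.511744444 - (-0.212589063)| = 1.299155 eV

Transition 10 → 4:
ΔE₂ = |E_4 - E_10| = |-13.6057/4² - (-13.6057/10²)|
ΔE₂ = |-0.850356250 - (-0.136057000)| = 0.714299 eV

Since 1.299155 eV > 0.714299 eV, the transition 8 → 3 emits the more energetic photon.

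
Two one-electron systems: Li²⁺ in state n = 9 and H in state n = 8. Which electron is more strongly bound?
Li²⁺ at n = 9 (E = -1.511744 eV)

Using E_n = -13.6057 Z² / n² eV:

Li²⁺ (Z = 3) at n = 9:
E = -13.6057 × 3² / 9² = -13.6057 × 9 / 81 = -1.511744444 eV

H (Z = 1) at n = 8:
E = -13.6057 × 1² / 8² = -13.6057 × 1 / 64 = -0.212589063 eV

Since -1.511744444 eV < -0.212589063 eV,
Li²⁺ at n = 9 is more tightly bound (requires more energy to ionize).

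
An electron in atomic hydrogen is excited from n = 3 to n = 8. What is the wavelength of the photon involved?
954.34 nm

First, find the transition energy using E_n = -13.6057 / n² eV:
E_3 = -13.6057 / 3² = -1.511744 eV
E_8 = -13.6057 / 8² = -0.212589 eV

Photon energy: |ΔE| = |E_8 - E_3| = 1.299155 eV

Convert to wavelength using E = hc/λ with hc = 1239.84 eV·nm:
λ = hc/E = 1239.84 eV·nm / 1.299155 eV
λ = 954.34 nm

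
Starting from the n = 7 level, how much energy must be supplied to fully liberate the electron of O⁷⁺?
17.7707 eV

The ionization energy is the energy needed to remove the electron completely (n → ∞).

For a hydrogen-like ion with Z = 8, E_n = -13.6057 Z² / n² eV.

At n = 7: E_7 = -13.6057 × 8² / 7² = -17.7707102 eV
At n = ∞: E_∞ = 0 eV

Ionization energy = E_∞ - E_7 = 0 - (-17.7707102) = 17.7707102 eV
Ionization energy ≈ 17.7707 eV

This is also called the binding energy of the electron in state n = 7.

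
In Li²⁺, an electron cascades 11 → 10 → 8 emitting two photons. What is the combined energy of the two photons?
0.9013 eV

The energy levels of Li²⁺ are E_n = -13.6057 × 3² / n² eV.

First transition (11 → 10):
ΔE₁ = |E_10 - E_11|
ΔE₁ = |-1.2245130000 - (-1.0119942149)| = 0.2125188 eV

Second transition (10 → 8):
ΔE₂ = |E_8 - E_10|
ΔE₂ = |-1.9133015625 - (-1.2245130000)| = 0.6887886 eV

Total energy released:
E_total = ΔE₁ + ΔE₂ = 0.2125188 + 0.6887886 = 0.9013 eV

Note: This equals the direct transition 11 → 8: 0.9013 eV ✓
Energy is conserved regardless of the path taken.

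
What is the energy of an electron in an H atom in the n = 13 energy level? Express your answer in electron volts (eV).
-0.08051 eV

The energy levels of a hydrogen-like atom are given by:
E_n = -13.6057 eV / n²

For n = 13:
E_13 = -13.6057 eV / 13²
E_13 = -13.6057 eV / 169
E_13 = -0.08051 eV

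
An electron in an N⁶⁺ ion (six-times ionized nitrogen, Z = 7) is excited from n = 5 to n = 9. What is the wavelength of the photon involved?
67.249 nm

First, find the transition energy using E_n = -13.6057 Z² / n² eV:
E_5 = -13.6057 × 7² / 5² = -26.66717 eV
E_9 = -13.6057 × 7² / 9² = -8.23061 eV

Photon energy: |ΔE| = |E_9 - E_5| = 18.43656 eV

Convert to wavelength using E = hc/λ with hc = 1239.84 eV·nm:
λ = hc/E = 1239.84 eV·nm / 18.43656 eV
λ = 67.249 nm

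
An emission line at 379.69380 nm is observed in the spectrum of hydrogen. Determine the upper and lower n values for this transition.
n = 10 → n = 2

First, find the photon energy from the wavelength (hc = 1239.84 eV·nm):
E = hc/λ = 1239.84 eV·nm / 379.69380 nm = 3.2653680 eV

The energy levels of hydrogen satisfy E_n = -13.6057 / n² eV, so an emission n_i → n_f releases
ΔE = 13.6057 × (1/n_f² − 1/n_i²) eV.

Setting ΔE equal to the photon energy:
1/n_f² − 1/n_i² = 3.2653680 / 13.6057 = 0.24000000

Since 1/n_i² must be positive, we need 1/n_f² > 0.24000000, i.e. n_f ≤ 2. For each allowed n_f, solve n_i = (1/n_f² − 0.24000000)^(−1/2) and check whether it is a whole number:
  n_f = 1: 1/n_i² = 1.00000000 − 0.24000000 = 0.76000000 → n_i = 1.147  (not an integer) ✗
  n_f = 2: 1/n_i² = 0.25000000 − 0.24000000 = 0.01000000 → n_i = 10.000  → integer, n_i = 10 ✓

Only n_f = 2 gives an integer upper level, n_i = 10.

The transition is from n = 10 to n = 2 (emission).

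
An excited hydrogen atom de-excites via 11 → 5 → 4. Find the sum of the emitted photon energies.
0.7379 eV

The energy levels of hydrogen are E_n = -13.6057 / n² eV.

First transition (11 → 5):
ΔE₁ = |E_5 - E_11|
ΔE₁ = |-0.5442280000 - (-0.1124438017)| = 0.4317842 eV

Second transition (5 → 4):
ΔE₂ = |E_4 - E_5|
ΔE₂ = |-0.8503562500 - (-0.5442280000)| = 0.3061283 eV

Total energy released:
E_total = ΔE₁ + ΔE₂ = 0.4317842 + 0.3061283 = 0.7379 eV

Note: This equals the direct transition 11 → 4: 0.7379 eV ✓
Energy is conserved regardless of the path taken.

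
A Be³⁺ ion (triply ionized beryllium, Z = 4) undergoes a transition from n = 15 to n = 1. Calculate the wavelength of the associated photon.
5.720833 nm

First, find the transition energy using E_n = -13.6057 Z² / n² eV:
E_15 = -13.6057 × 4² / 15² = -0.96751644 eV
E_1 = -13.6057 × 4² / 1² = -217.69120000 eV

Photon energy: |ΔE| = |E_1 - E_15| = 216.72368356 eV

Convert to wavelength using E = hc/λ with hc = 1239.84 eV·nm:
λ = hc/E = 1239.84 eV·nm / 216.72368356 eV
λ = 5.720833 nm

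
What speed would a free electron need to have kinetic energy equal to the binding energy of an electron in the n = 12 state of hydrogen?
1.8231e+05 m/s (or 0.061% of c)

The binding energy at n = 12 for hydrogen is:
E_12 = -13.6057/12² = -0.094484028 eV
|E_12| = 0.094484028 eV

Convert to Joules:
KE = 0.094484028 eV × (1.602177 × 10⁻¹⁹ J/eV) = 1.513801e-20 J

Using KE = ½mv²:
v = √(2·KE/m_e)
v = √(2 × 1.513801e-20 J / 9.10938 × 10⁻³¹ kg)
v = 1.8231e+05 m/s

This is approximately 0.061% the speed of light.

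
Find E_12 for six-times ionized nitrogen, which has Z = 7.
-4.62972 eV

For hydrogen-like ions, the energy levels scale with Z²:
E_n = -13.6057 Z² / n² eV

For N⁶⁺ (Z = 7) at n = 12:
E_12 = -13.6057 × 7² / 12²
E_12 = -13.6057 × 49 / 144
E_12 = -666.6793 / 144
E_12 = -4.62972 eV

The energy is 49 times more negative than hydrogen at the same n due to the stronger nuclear charge.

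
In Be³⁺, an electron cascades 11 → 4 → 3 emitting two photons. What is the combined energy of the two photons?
22.389 eV

The energy levels of Be³⁺ are E_n = -13.6057 × 4² / n² eV.

First transition (11 → 4):
ΔE₁ = |E_4 - E_11|
ΔE₁ = |-13.605700000 - (-1.799100826)| = 11.806599 eV

Second transition (4 → 3):
ΔE₂ = |E_3 - E_4|
ΔE₂ = |-24.187911111 - (-13.605700000)| = 10.582211 eV

Total energy released:
E_total = ΔE₁ + ΔE₂ = 11.806599 + 10.582211 = 22.389 eV

Note: This equals the direct transition 11 → 3: 22.389 eV ✓
Energy is conserved regardless of the path taken.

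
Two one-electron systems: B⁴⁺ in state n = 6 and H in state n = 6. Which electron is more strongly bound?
B⁴⁺ at n = 6 (E = -9.4484 eV)

Using E_n = -13.6057 Z² / n² eV:

B⁴⁺ (Z = 5) at n = 6:
E = -13.6057 × 5² / 6² = -13.6057 × 25 / 36 = -9.4484028 eV

H (Z = 1) at n = 6:
E = -13.6057 × 1² / 6² = -13.6057 × 1 / 36 = -0.3779361 eV

Since -9.4484028 eV < -0.3779361 eV,
B⁴⁺ at n = 6 is more tightly bound (requires more energy to ionize).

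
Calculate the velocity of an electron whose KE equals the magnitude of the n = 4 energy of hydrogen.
5.469e+05 m/s (or 0.182% of c)

The binding energy at n = 4 for hydrogen is:
E_4 = -13.6057/4² = -0.8503563 eV
|E_4| = 0.8503563 eV

Convert to Joules:
KE = 0.8503563 eV × (1.602177 × 10⁻¹⁹ J/eV) = 1.36242e-19 J

Using KE = ½mv²:
v = √(2·KE/m_e)
v = √(2 × 1.36242e-19 J / 9.10938 × 10⁻³¹ kg)
v = 5.469e+05 m/s

This is approximately 0.182% the speed of light.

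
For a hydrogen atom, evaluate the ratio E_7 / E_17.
5.89796

Using E_n = -13.6057 Z² / n² eV with Z = 1:

E_7 = -13.6057 / 7² = -13.6057 / 49 = -0.27766734694 eV
E_17 = -13.6057 / 17² = -13.6057 / 289 = -0.04707854671 eV

The ratio is:
E_7/E_17 = (-0.27766734694) / (-0.04707854671)
E_7/E_17 = (-13.6057/49) / (-13.6057/289)
E_7/E_17 = 289/49
E_7/E_17 = 5.89796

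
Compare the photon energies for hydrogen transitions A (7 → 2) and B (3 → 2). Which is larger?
7 → 2

Calculate the energy for each transition:

Transition 7 → 2:
ΔE₁ = |E_2 - E_7| = |-13.6057/2² - (-13.6057/7²)|
ΔE₁ = |-3.401425000 - (-0.277667347)| = 3.123758 eV

Transition 3 → 2:
ΔE₂ = |E_2 - E_3| = |-13.6057/2² - (-13.6057/3²)|
ΔE₂ = |-3.401425000 - (-1.511744444)| = 1.889681 eV

Since 3.123758 eV > 1.889681 eV, the transition 7 → 2 emits the more energetic photon.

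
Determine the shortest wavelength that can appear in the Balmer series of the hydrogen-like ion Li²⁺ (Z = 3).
40.5007 nm

The series limit corresponds to the transition from n = ∞ to n = 2.
This is the highest energy (shortest wavelength) transition in the Balmer series.

E_∞ = 0 eV
E_2 = -13.6057 × 3² / 2² = -30.612825 eV

Energy at series limit:
ΔE = E_∞ - E_2 = 0 - (-30.612825) = 30.612825 eV
λ = hc/E = 1239.84 eV·nm / 30.612825 eV = 40.5007 nm

This energy equals the ionization energy from the n = 2 state of Li²⁺.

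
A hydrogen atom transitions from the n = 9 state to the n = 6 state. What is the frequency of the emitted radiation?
5.07692e+13 Hz

First, find the transition energy:
E_9 = -13.6057 / 9² = -0.167971605 eV
E_6 = -13.6057 / 6² = -0.377936111 eV
|ΔE| = |E_6 - E_9| = 0.209964506 eV

Convert to Joules: E = 0.209964506 eV × (1.602177 × 10⁻¹⁹ J/eV) = 3.3640030e-20 J

Using E = hf:
f = E/h = 3.3640030e-20 J / (6.62607 × 10⁻³⁴ J·s)
f = 5.07692e+13 Hz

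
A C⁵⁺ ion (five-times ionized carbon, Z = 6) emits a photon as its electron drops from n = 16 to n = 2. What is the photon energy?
120.5380 eV

The energy levels are E_n = -13.6057 Z² eV / n².

Energy at n = 16: E_16 = -13.6057 × 6² / 16² = -1.9133016 eV
Energy at n = 2: E_2 = -13.6057 × 6² / 2² = -122.4513000 eV

For emission (electron falling to lower state), the photon energy is:
E_photon = E_16 - E_2 = |-1.9133016 - (-122.4513000)|
E_photon = 120.5380 eV

This energy is carried away by the emitted photon.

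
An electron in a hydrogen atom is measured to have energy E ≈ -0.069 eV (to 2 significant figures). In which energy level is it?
n = 14

The exact energy levels follow E_n = -13.6057 eV / n².

The measured value (-0.069 eV) is reported to only 2 significant figures, so we must test candidate n values and see which one matches to that precision.

Candidate energies:
  n = 12:  E = -13.6057/12² = -0.09448 eV
  n = 13:  E = -13.6057/13² = -0.08051 eV
  n = 14:  E = -13.6057/14² = -0.06942 eV  ← matches
  n = 15:  E = -13.6057/15² = -0.06047 eV
  n = 16:  E = -13.6057/16² = -0.05315 eV

Checking against the measurement of -0.069 eV (2 sig figs), only n = 14 agrees:
E_14 = -0.06942 eV, which rounds to -0.069 eV ✓

Therefore n = 14.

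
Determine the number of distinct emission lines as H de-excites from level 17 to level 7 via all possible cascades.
55

The electron can occupy levels n = 7, 8, ..., 17 during de-excitation — that is m = 17 - 7 + 1 = 11 distinct levels.

The number of distinct spectral lines equals the number of ways to choose 2 of these m levels (each pair gives one possible emission transition):

Number of lines = m(m-1)/2 = 11×10/2 = 55

These correspond to all possible transitions between the 11 levels:
17 → 16, 17 → 15, 17 → 14, 17 → 13, 17 → 12, 17 → 11, 17 → 10, 17 → 9...

Each transition produces a photon with a unique energy (and thus wavelength). This count does not depend on Z.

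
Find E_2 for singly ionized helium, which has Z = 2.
-13.605700 eV

For hydrogen-like ions, the energy levels scale with Z²:
E_n = -13.6057 Z² / n² eV

For He⁺ (Z = 2) at n = 2:
E_2 = -13.6057 × 2² / 2²
E_2 = -13.6057 × 4 / 4
E_2 = -54.4228 / 4
E_2 = -13.605700 eV

The energy is 4 times more negative than hydrogen at the same n due to the stronger nuclear charge.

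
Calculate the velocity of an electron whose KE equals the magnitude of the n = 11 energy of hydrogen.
1.98881e+05 m/s (or 0.0663% of c)

The binding energy at n = 11 for hydrogen is:
E_11 = -13.6057/11² = -0.112443802 eV
|E_11| = 0.112443802 eV

Convert to Joules:
KE = 0.112443802 eV × (1.602177 × 10⁻¹⁹ J/eV) = 1.8015487e-20 J

Using KE = ½mv²:
v = √(2·KE/m_e)
v = √(2 × 1.8015487e-20 J / 9.10938 × 10⁻³¹ kg)
v = 1.98881e+05 m/s

This is approximately 0.0663% the speed of light.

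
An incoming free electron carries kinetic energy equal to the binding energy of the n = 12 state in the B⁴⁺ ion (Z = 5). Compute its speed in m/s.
9.115e+05 m/s (or 0.3041% of c)

The binding energy at n = 12 for B⁴⁺ is:
E_12 = -13.6057 × 5²/12² = -2.362101 eV
|E_12| = 2.362101 eV

Convert to Joules:
KE = 2.362101 eV × (1.602177 × 10⁻¹⁹ J/eV) = 3.78450e-19 J

Using KE = ½mv²:
v = √(2·KE/m_e)
v = √(2 × 3.78450e-19 J / 9.10938 × 10⁻³¹ kg)
v = 9.115e+05 m/s

This is approximately 0.3041% the speed of light.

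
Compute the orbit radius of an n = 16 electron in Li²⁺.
4.51565 nm (or 45.15645 Å)

The Bohr radius formula is:
r_n = n² a₀ / Z

where a₀ = 0.05291772 nm is the Bohr radius.

For Li²⁺ (Z = 3) at n = 16:
r_16 = 16² × 0.05291772 nm / 3
r_16 = 256 × 0.05291772 nm / 3
r_16 = 13.546936 nm / 3
r_16 = 4.51565 nm

The electron orbits at approximately 4.51565 nm from the nucleus.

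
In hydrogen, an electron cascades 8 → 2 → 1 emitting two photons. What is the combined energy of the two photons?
13.39311 eV

The energy levels of hydrogen are E_n = -13.6057 / n² eV.

First transition (8 → 2):
ΔE₁ = |E_2 - E_8|
ΔE₁ = |-3.40142500000 - (-0.21258906250)| = 3.18883594 eV

Second transition (2 → 1):
ΔE₂ = |E_1 - E_2|
ΔE₂ = |-13.60570000000 - (-3.40142500000)| = 10.20427500 eV

Total energy released:
E_total = ΔE₁ + ΔE₂ = 3.18883594 + 10.20427500 = 13.39311 eV

Note: This equals the direct transition 8 → 1: 13.39311 eV ✓
Energy is conserved regardless of the path taken.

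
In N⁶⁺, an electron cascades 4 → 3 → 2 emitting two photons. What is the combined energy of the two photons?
125.0024 eV

The energy levels of N⁶⁺ are E_n = -13.6057 × 7² / n² eV.

First transition (4 → 3):
ΔE₁ = |E_3 - E_4|
ΔE₁ = |-74.0754777778 - (-41.6674562500)| = 32.4080215 eV

Second transition (3 → 2):
ΔE₂ = |E_2 - E_3|
ΔE₂ = |-166.6698250000 - (-74.0754777778)| = 92.5943472 eV

Total energy released:
E_total = ΔE₁ + ΔE₂ = 32.4080215 + 92.5943472 = 125.0024 eV

Note: This equals the direct transition 4 → 2: 125.0024 eV ✓
Energy is conserved regardless of the path taken.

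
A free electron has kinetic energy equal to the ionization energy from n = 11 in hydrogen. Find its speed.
1.989e+05 m/s (or 0.07% of c)

The binding energy at n = 11 for hydrogen is:
E_11 = -13.6057/11² = -0.1124438 eV
|E_11| = 0.1124438 eV

Convert to Joules:
KE = 0.1124438 eV × (1.602177 × 10⁻¹⁹ J/eV) = 1.80155e-20 J

Using KE = ½mv²:
v = √(2·KE/m_e)
v = √(2 × 1.80155e-20 J / 9.10938 × 10⁻³¹ kg)
v = 1.989e+05 m/s

This is approximately 0.07% the speed of light.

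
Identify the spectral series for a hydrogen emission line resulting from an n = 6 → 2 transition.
Balmer series

The spectral series in hydrogen are named based on the final (lower) energy level:
- Lyman series: n_final = 1 (ultraviolet)
- Balmer series: n_final = 2 (visible/near-UV)
- Paschen series: n_final = 3 (infrared)
- Brackett series: n_final = 4 (infrared)
- Pfund series: n_final = 5 (far infrared)

Since this transition ends at n = 2, it belongs to the Balmer series.

For reference, this 6 → 2 line has photon energy
ΔE = 13.6057 eV × (1/2² - 1/6²) = 3.0234888889 eV,
corresponding to wavelength λ = hc/ΔE = 1239.84 eV·nm / 3.0234888889 eV = 410.069309 nm in the visible/near-UV region.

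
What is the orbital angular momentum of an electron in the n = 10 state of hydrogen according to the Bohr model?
1.0546e-33 J·s (or 10ℏ)

In the Bohr model, angular momentum is quantized:
L = nℏ

where ℏ = h/(2π) = 1.054572e-34 J·s

For n = 10:
L = 10 × 1.054572e-34 J·s
L = 1.0546e-33 J·s

This can also be written as L = 10ℏ.
The angular momentum is an integer multiple of the reduced Planck constant.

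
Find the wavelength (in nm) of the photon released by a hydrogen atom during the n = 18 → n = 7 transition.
5260.816 nm

First, find the transition energy using E_n = -13.6057 / n² eV:
E_18 = -13.6057 / 18² = -0.041992901 eV
E_7 = -13.6057 / 7² = -0.277667347 eV

Photon energy: |ΔE| = |E_7 - E_18| = 0.235674446 eV

Convert to wavelength using E = hc/λ with hc = 1239.84 eV·nm:
λ = hc/E = 1239.84 eV·nm / 0.235674446 eV
λ = 5260.816 nm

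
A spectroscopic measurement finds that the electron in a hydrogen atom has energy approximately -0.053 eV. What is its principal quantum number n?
n = 16

The exact energy levels follow E_n = -13.6057 eV / n².

The measured value (-0.053 eV) is reported to only 2 significant figures, so we must test candidate n values and see which one matches to that precision.

Candidate energies:
  n = 14:  E = -13.6057/14² = -0.06942 eV
  n = 15:  E = -13.6057/15² = -0.06047 eV
  n = 16:  E = -13.6057/16² = -0.05315 eV  ← matches
  n = 17:  E = -13.6057/17² = -0.04708 eV
  n = 18:  E = -13.6057/18² = -0.04199 eV

Checking against the measurement of -0.053 eV (2 sig figs), only n = 16 agrees:
E_16 = -0.05315 eV, which rounds to -0.053 eV ✓

Therefore n = 16.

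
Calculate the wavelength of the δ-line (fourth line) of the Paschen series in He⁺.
251.16745 nm

The lines of a series are numbered from the longest wavelength (smallest ΔE) outward; the fourth line is the transition from n = n_f + 4 to n_f.
The Paschen series has all transitions ending at n_f = 3.

For He⁺ (Z = 2), the fourth line (δ-line) is the jump from n = 7 to n = 3:
E_7 = -13.6057 × 2² / 7² = -1.110669388 eV
E_3 = -13.6057 × 2² / 3² = -6.046977778 eV
ΔE = E_7 - E_3 = 4.936308390 eV

λ = hc/E = 1239.84 eV·nm / 4.936308390 eV
λ = 251.16745 nm

This is the δ-line of the Paschen series in He⁺.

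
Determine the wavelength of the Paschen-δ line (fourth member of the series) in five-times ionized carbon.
27.9075 nm

The lines of a series are numbered from the longest wavelength (smallest ΔE) outward; the fourth line is the transition from n = n_f + 4 to n_f.
The Paschen series has all transitions ending at n_f = 3.

For C⁵⁺ (Z = 6), the fourth line (δ-line) is the jump from n = 7 to n = 3:
E_7 = -13.6057 × 6² / 7² = -9.996024 eV
E_3 = -13.6057 × 6² / 3² = -54.422800 eV
ΔE = E_7 - E_3 = 44.426776 eV

λ = hc/E = 1239.84 eV·nm / 44.426776 eV
λ = 27.9075 nm

This is the δ-line of the Paschen series in C⁵⁺.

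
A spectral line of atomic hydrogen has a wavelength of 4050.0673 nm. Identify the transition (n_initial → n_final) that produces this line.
n = 5 → n = 4

First, find the photon energy from the wavelength (hc = 1239.84 eV·nm):
E = hc/λ = 1239.84 eV·nm / 4050.0673 nm = 0.30612825 eV

The energy levels of hydrogen satisfy E_n = -13.6057 / n² eV, so an emission n_i → n_f releases
ΔE = 13.6057 × (1/n_f² − 1/n_i²) eV.

Setting ΔE equal to the photon energy:
1/n_f² − 1/n_i² = 0.30612825 / 13.6057 = 0.022500000

Since 1/n_i² must be positive, we need 1/n_f² > 0.022500000, i.e. n_f ≤ 6. For each allowed n_f, solve n_i = (1/n_f² − 0.022500000)^(−1/2) and check whether it is a whole number:
  n_f = 1: 1/n_i² = 1.000000000 − 0.022500000 = 0.977500000 → n_i = 1.011  (not an integer) ✗
  n_f = 2: 1/n_i² = 0.250000000 − 0.022500000 = 0.227500000 → n_i = 2.097  (not an integer) ✗
  n_f = 3: 1/n_i² = 0.111111111 − 0.022500000 = 0.088611111 → n_i = 3.359  (not an integer) ✗
  n_f = 4: 1/n_i² = 0.062500000 − 0.022500000 = 0.040000000 → n_i = 5.000  → integer, n_i = 5 ✓
  n_f = 5: 1/n_i² = 0.040000000 − 0.022500000 = 0.017500000 → n_i = 7.559  (not an integer) ✗
  n_f = 6: 1/n_i² = 0.027777778 − 0.022500000 = 0.005277778 → n_i = 13.765  (not an integer) ✗

Only n_f = 4 gives an integer upper level, n_i = 5.

The transition is from n = 5 to n = 4 (emission).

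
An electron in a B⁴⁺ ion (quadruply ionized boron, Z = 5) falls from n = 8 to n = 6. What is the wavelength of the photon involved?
299.936 nm

First, find the transition energy using E_n = -13.6057 Z² / n² eV:
E_8 = -13.6057 × 5² / 8² = -5.3147266 eV
E_6 = -13.6057 × 5² / 6² = -9.4484028 eV

Photon energy: |ΔE| = |E_6 - E_8| = 4.1336762 eV

Convert to wavelength using E = hc/λ with hc = 1239.84 eV·nm:
λ = hc/E = 1239.84 eV·nm / 4.1336762 eV
λ = 299.936 nm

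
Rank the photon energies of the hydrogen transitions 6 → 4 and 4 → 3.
4 → 3

Calculate the energy for each transition:

Transition 6 → 4:
ΔE₁ = |E_4 - E_6| = |-13.6057/4² - (-13.6057/6²)|
ΔE₁ = |-0.85035625000 - (-0.37793611111)| = 0.47242014 eV

Transition 4 → 3:
ΔE₂ = |E_3 - E_4| = |-13.6057/3² - (-13.6057/4²)|
ΔE₂ = |-1.51174444444 - (-0.85035625000)| = 0.66138819 eV

Since 0.66138819 eV > 0.47242014 eV, the transition 4 → 3 emits the more energetic photon.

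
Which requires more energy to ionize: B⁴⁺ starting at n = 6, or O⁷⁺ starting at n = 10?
B⁴⁺ at n = 6 (E = -9.4484 eV)

Using E_n = -13.6057 Z² / n² eV:

B⁴⁺ (Z = 5) at n = 6:
E = -13.6057 × 5² / 6² = -13.6057 × 25 / 36 = -9.4484028 eV

O⁷⁺ (Z = 8) at n = 10:
E = -13.6057 × 8² / 10² = -13.6057 × 64 / 100 = -8.7076480 eV

Since -9.4484028 eV < -8.7076480 eV,
B⁴⁺ at n = 6 is more tightly bound (requires more energy to ionize).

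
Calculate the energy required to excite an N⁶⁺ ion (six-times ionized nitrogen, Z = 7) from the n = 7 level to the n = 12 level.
8.97598 eV

The energy levels of a hydrogen-like atom are E_n = -13.6057 Z² eV / n².

Energy at n = 7: E_7 = -13.6057 × 7² / 7² = -13.60570000 eV
Energy at n = 12: E_12 = -13.6057 × 7² / 12² = -4.62971736 eV

The excitation energy is the difference:
ΔE = E_12 - E_7
ΔE = -4.62971736 - (-13.60570000)
ΔE = 8.97598 eV

Since this is positive, energy must be absorbed (photon absorption).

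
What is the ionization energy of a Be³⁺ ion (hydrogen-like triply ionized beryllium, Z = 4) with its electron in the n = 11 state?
1.799 eV

The ionization energy is the energy needed to remove the electron completely (n → ∞).

For a hydrogen-like ion with Z = 4, E_n = -13.6057 Z² / n² eV.

At n = 11: E_11 = -13.6057 × 4² / 11² = -1.799101 eV
At n = ∞: E_∞ = 0 eV

Ionization energy = E_∞ - E_11 = 0 - (-1.799101) = 1.799101 eV
Ionization energy ≈ 1.799 eV

This is also called the binding energy of the electron in state n = 11.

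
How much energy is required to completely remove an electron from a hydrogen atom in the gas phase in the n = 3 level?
1.51174 eV

The ionization energy is the energy needed to remove the electron completely (n → ∞).

For hydrogen, E_n = -13.6057 eV / n².

At n = 3: E_3 = -13.6057 / 3² = -1.51174444 eV
At n = ∞: E_∞ = 0 eV

Ionization energy = E_∞ - E_3 = 0 - (-1.51174444) = 1.51174444 eV
Ionization energy ≈ 1.51174 eV

This is also called the binding energy of the electron in state n = 3.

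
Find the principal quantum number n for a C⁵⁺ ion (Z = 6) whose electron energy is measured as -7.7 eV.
n = 8

The exact energy levels follow E_n = -13.6057 Z² / n² eV with Z = 6.

The measured value (-7.7 eV) is reported to only 2 significant figures, so we must test candidate n values and see which one matches to that precision.

Candidate energies:
  n = 6:  E = -13.6057 × 6² / 6² = -13.60570 eV
  n = 7:  E = -13.6057 × 6² / 7² = -9.99602 eV
  n = 8:  E = -13.6057 × 6² / 8² = -7.65321 eV  ← matches
  n = 9:  E = -13.6057 × 6² / 9² = -6.04698 eV
  n = 10:  E = -13.6057 × 6² / 10² = -4.89805 eV

Checking against the measurement of -7.7 eV (2 sig figs), only n = 8 agrees:
E_8 = -7.65321 eV, which rounds to -7.7 eV ✓

Therefore n = 8.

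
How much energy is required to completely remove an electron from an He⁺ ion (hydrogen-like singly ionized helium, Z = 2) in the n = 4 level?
3.4014 eV

The ionization energy is the energy needed to remove the electron completely (n → ∞).

For a hydrogen-like ion with Z = 2, E_n = -13.6057 Z² / n² eV.

At n = 4: E_4 = -13.6057 × 2² / 4² = -3.4014250 eV
At n = ∞: E_∞ = 0 eV

Ionization energy = E_∞ - E_4 = 0 - (-3.4014250) = 3.4014250 eV
Ionization energy ≈ 3.4014 eV

This is also called the binding energy of the electron in state n = 4.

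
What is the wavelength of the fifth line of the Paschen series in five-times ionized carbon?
26.51 nm

The lines of a series are numbered from the longest wavelength (smallest ΔE) outward; the fifth line is the transition from n = n_f + 5 to n_f.
The Paschen series has all transitions ending at n_f = 3.

For C⁵⁺ (Z = 6), the fifth line (ε-line) is the jump from n = 8 to n = 3:
E_8 = -13.6057 × 6² / 8² = -7.6532 eV
E_3 = -13.6057 × 6² / 3² = -54.4228 eV
ΔE = E_8 - E_3 = 46.7696 eV

λ = hc/E = 1239.84 eV·nm / 46.7696 eV
λ = 26.51 nm

This is the ε-line of the Paschen series in C⁵⁺.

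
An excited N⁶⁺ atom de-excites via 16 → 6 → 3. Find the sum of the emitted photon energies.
71.4713 eV

The energy levels of N⁶⁺ are E_n = -13.6057 × 7² / n² eV.

First transition (16 → 6):
ΔE₁ = |E_6 - E_16|
ΔE₁ = |-18.5188694444 - (-2.6042160156)| = 15.9146534 eV

Second transition (6 → 3):
ΔE₂ = |E_3 - E_6|
ΔE₂ = |-74.0754777778 - (-18.5188694444)| = 55.5566083 eV

Total energy released:
E_total = ΔE₁ + ΔE₂ = 15.9146534 + 55.5566083 = 71.4713 eV

Note: This equals the direct transition 16 → 3: 71.4713 eV ✓
Energy is conserved regardless of the path taken.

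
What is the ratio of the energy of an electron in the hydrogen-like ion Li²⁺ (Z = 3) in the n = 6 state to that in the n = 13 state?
4.6944

Using E_n = -13.6057 Z² / n² eV with Z = 3:

E_6 = -13.6057 × 3² / 6² = -122.4513 / 36 = -3.4014250000 eV
E_13 = -13.6057 × 3² / 13² = -122.4513 / 169 = -0.7245639053 eV

The ratio is:
E_6/E_13 = (-3.4014250000) / (-0.7245639053)
E_6/E_13 = (-122.4513/36) / (-122.4513/169)
E_6/E_13 = 169/36
E_6/E_13 = 4.6944
(Note: the Z² factors cancel in the ratio.)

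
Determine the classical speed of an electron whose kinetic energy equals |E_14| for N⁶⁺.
1.09e+06 m/s (or 0.36% of c)

The binding energy at n = 14 for N⁶⁺ is:
E_14 = -13.6057 × 7²/14² = -3.40143 eV
|E_14| = 3.40143 eV

Convert to Joules:
KE = 3.40143 eV × (1.602177 × 10⁻¹⁹ J/eV) = 5.4497e-19 J

Using KE = ½mv²:
v = √(2·KE/m_e)
v = √(2 × 5.4497e-19 J / 9.10938 × 10⁻³¹ kg)
v = 1.09e+06 m/s

This is approximately 0.36% the speed of light.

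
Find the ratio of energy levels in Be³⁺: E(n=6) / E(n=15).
6.250

Using E_n = -13.6057 Z² / n² eV with Z = 4:

E_6 = -13.6057 × 4² / 6² = -217.6912 / 36 = -6.046977778 eV
E_15 = -13.6057 × 4² / 15² = -217.6912 / 225 = -0.967516444 eV

The ratio is:
E_6/E_15 = (-6.046977778) / (-0.967516444)
E_6/E_15 = (-217.6912/36) / (-217.6912/225)
E_6/E_15 = 225/36
E_6/E_15 = 6.250
(Note: the Z² factors cancel in the ratio.)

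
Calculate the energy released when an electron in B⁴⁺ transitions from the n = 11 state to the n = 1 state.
337.331405 eV

The energy levels are E_n = -13.6057 Z² eV / n².

Energy at n = 11: E_11 = -13.6057 × 5² / 11² = -2.811095041 eV
Energy at n = 1: E_1 = -13.6057 × 5² / 1² = -340.142500000 eV

For emission (electron falling to lower state), the photon energy is:
E_photon = E_11 - E_1 = |-2.811095041 - (-340.142500000)|
E_photon = 337.331405 eV

This energy is carried away by the emitted photon.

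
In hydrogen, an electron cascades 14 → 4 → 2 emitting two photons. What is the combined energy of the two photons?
3.332008 eV

The energy levels of hydrogen are E_n = -13.6057 / n² eV.

First transition (14 → 4):
ΔE₁ = |E_4 - E_14|
ΔE₁ = |-0.850356250000 - (-0.069416836735)| = 0.780939413 eV

Second transition (4 → 2):
ΔE₂ = |E_2 - E_4|
ΔE₂ = |-3.401425000000 - (-0.850356250000)| = 2.551068750 eV

Total energy released:
E_total = ΔE₁ + ΔE₂ = 0.780939413 + 2.551068750 = 3.332008 eV

Note: This equals the direct transition 14 → 2: 3.332008 eV ✓
Energy is conserved regardless of the path taken.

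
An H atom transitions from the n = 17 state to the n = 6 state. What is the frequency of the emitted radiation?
8.00010e+13 Hz

First, find the transition energy:
E_17 = -13.6057 / 17² = -0.047078547 eV
E_6 = -13.6057 / 6² = -0.377936111 eV
|ΔE| = |E_6 - E_17| = 0.330857564 eV

Convert to Joules: E = 0.330857564 eV × (1.602177 × 10⁻¹⁹ J/eV) = 5.3009238e-20 J

Using E = hf:
f = E/h = 5.3009238e-20 J / (6.62607 × 10⁻³⁴ J·s)
f = 8.00010e+13 Hz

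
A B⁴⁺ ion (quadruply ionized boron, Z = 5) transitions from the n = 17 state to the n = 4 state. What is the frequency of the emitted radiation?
4.86e+15 Hz

First, find the transition energy:
E_17 = -13.6057 × 5² / 17² = -1.1770 eV
E_4 = -13.6057 × 5² / 4² = -21.2589 eV
|ΔE| = |E_4 - E_17| = 20.0819 eV

Convert to Joules: E = 20.0819 eV × (1.602177 × 10⁻¹⁹ J/eV) = 3.2175e-18 J

Using E = hf:
f = E/h = 3.2175e-18 J / (6.62607 × 10⁻³⁴ J·s)
f = 4.86e+15 Hz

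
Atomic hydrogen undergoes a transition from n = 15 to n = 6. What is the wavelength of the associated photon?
3905.42199 nm

First, find the transition energy using E_n = -13.6057 / n² eV:
E_15 = -13.6057 / 15² = -0.06046977778 eV
E_6 = -13.6057 / 6² = -0.37793611111 eV

Photon energy: |ΔE| = |E_6 - E_15| = 0.31746633333 eV

Convert to wavelength using E = hc/λ with hc = 1239.84 eV·nm:
λ = hc/E = 1239.84 eV·nm / 0.31746633333 eV
λ = 3905.42199 nm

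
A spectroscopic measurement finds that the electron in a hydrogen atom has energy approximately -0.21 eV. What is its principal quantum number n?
n = 8

The exact energy levels follow E_n = -13.6057 eV / n².

The measured value (-0.21 eV) is reported to only 2 significant figures, so we must test candidate n values and see which one matches to that precision.

Candidate energies:
  n = 6:  E = -13.6057/6² = -0.37794 eV
  n = 7:  E = -13.6057/7² = -0.27767 eV
  n = 8:  E = -13.6057/8² = -0.21259 eV  ← matches
  n = 9:  E = -13.6057/9² = -0.16797 eV
  n = 10:  E = -13.6057/10² = -0.13606 eV

Checking against the measurement of -0.21 eV (2 sig figs), only n = 8 agrees:
E_8 = -0.21259 eV, which rounds to -0.21 eV ✓

Therefore n = 8.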